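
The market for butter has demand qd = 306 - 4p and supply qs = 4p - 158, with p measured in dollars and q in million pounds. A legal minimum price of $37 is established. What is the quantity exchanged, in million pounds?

74

In a free market, 306 - 4p = 4p - 158 gives the equilibrium p* = 58, q* = 74.
Since 37 is below p* = 58, the floor does not bind and the free-market outcome prevails.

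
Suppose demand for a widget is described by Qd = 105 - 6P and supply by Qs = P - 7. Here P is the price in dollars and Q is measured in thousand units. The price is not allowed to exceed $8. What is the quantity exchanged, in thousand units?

In a free market, 105 - 6P = P - 7 gives the equilibrium P* = 16, Q* = 9.
The ceiling of 8 is below the equilibrium price 16, so it binds.
At P = 8: Qd = 105 - 6·8 = 57 and Qs = 8 - 7 = 1.
The quantity actually transacted is the short side, supply: 1.

1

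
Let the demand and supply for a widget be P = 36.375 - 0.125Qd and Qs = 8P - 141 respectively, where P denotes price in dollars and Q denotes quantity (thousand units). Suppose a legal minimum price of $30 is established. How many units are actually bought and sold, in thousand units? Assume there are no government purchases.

Rearranging demand gives Qd = 291 - 8P. Setting quantity demanded equal to quantity supplied, 291 - 8P = 8P - 141, gives P* = 27 and Q* = 75.
The floor of 30 is above the equilibrium price 27, so it binds.
At P = 30: Qd = 291 - 8·30 = 51 and Qs = 8·30 - 141 = 99.
The quantity actually transacted is the short side, demand: 51.

51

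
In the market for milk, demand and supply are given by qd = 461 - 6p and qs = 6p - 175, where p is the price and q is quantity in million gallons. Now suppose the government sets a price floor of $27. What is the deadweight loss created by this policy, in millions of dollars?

Without the control the market clears where 461 - 6p = 6p - 175, i.e. p* = 53 and q* = 143.
Since 27 is below p* = 53, the floor does not bind and the free-market outcome prevails.
Since the control does not bind, no trades are prevented and deadweight loss is zero.

0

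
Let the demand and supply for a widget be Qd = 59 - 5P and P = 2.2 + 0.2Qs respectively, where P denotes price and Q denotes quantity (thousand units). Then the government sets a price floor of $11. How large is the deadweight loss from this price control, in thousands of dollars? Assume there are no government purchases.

Rearranging supply gives Qs = 5P - 11. In a free market, 59 - 5P = 5P - 11 gives the equilibrium P* = 7, Q* = 24.
Because the floor (11) lies above the market-clearing price, it is binding.
At P = 11: Qd = 59 - 5·11 = 4 and Qs = 5·11 - 11 = 44.
Quantity traded falls to 4. At Q = 4 the demand price is (59 - 4)/5 = 11 and the supply price is (11 + 4)/5 = 3.
Deadweight loss = ½ · (11 - 3) · (24 - 4) = ½ · 8 · 20 = 80.

80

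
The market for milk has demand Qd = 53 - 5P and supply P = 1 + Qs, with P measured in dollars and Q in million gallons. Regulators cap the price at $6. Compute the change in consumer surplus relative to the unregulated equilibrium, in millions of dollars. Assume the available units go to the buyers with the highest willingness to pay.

Rearranging supply gives Qs = P - 1. Equilibrium: 53 - 5P = P - 1, so 54 = 6P and P* = 9, Q* = 8.
The ceiling of 6 is below the equilibrium price 9, so it binds.
At P = 6: Qd = 53 - 5·6 = 23 and Qs = 6 - 1 = 5.
Consumer surplus without the control is ½ · (10.6 - 9) · 8 = 6.4.
With the ceiling, 5 units are sold at 6 (assume they go to the highest-value buyers). The demand price at Q = 5 is 9.6, so CS = ½ · [(10.6 - 6) + (9.6 - 6)] · 5 = 20.5.
Change in consumer surplus = 20.5 - 6.4 = 14.1.

14.1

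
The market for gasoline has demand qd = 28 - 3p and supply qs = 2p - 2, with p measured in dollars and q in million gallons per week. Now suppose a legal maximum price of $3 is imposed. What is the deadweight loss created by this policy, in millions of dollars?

Equilibrium: 28 - 3p = 2p - 2, so 30 = 5p and p* = 6, q* = 10.
The ceiling of 3 is below the equilibrium price 6, so it binds.
At p = 3: qd = 28 - 3·3 = 19 and qs = 2·3 - 2 = 4.
Quantity traded falls to 4. At q = 4 the demand price is (28 - 4)/3 = 8 and the supply price is (2 + 4)/2 = 3.
Deadweight loss = ½ · (8 - 3) · (10 - 4) = ½ · 5 · 6 = 15.

15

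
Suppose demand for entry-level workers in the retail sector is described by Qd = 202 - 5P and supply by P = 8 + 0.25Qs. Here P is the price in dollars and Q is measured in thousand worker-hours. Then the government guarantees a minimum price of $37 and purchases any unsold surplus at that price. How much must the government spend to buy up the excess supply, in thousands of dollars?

Rearranging supply gives Qs = 4P - 32. Equilibrium: 202 - 5P = 4P - 32, so 234 = 9P and P* = 26, Q* = 72.
Because the floor (37) lies above the market-clearing price, it is binding.
At P = 37: Qd = 202 - 5·37 = 17 and Qs = 4·37 - 32 = 116.
Surplus = Qs - Qd = 99.
Government expenditure = surplus × support price = 99 × 37 = 3663.

3663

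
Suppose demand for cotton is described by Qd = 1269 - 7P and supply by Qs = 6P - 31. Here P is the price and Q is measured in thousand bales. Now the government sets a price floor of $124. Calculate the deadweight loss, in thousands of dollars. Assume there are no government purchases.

Without the control the market clears where 1269 - 7P = 6P - 31, i.e. P* = 100 and Q* = 569.
The floor of 124 is above the equilibrium price 100, so it binds.
At P = 124: Qd = 1269 - 7·124 = 401 and Qs = 6·124 - 31 = 713.
Quantity traded falls to 401. At Q = 401 the demand price is (1269 - 401)/7 = 124 and the supply price is (31 + 401)/6 = 72.
Deadweight loss = ½ · (124 - 72) · (569 - 401) = ½ · 52 · 168 = 4368.

4368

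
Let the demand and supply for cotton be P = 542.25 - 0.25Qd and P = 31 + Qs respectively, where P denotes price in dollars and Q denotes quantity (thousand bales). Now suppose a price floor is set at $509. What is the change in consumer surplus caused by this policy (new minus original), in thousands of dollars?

Rearranging demand gives Qd = 2169 - 4P; rearranging supply gives Qs = P - 31. Equilibrium: 2169 - 4P = P - 31, so 2200 = 5P and P* = 440, Q* = 409.
The floor of 509 is above the equilibrium price 440, so it binds.
At P = 509: Qd = 2169 - 4·509 = 133 and Qs = 509 - 31 = 478.
Consumer surplus without the control is ½ · (542.25 - 440) · 409 = 20910.125.
With the floor, consumers buy 133 units at 509, so CS = ½ · (542.25 - 509) · 133 = 2211.125.
Change in consumer surplus = 2211.125 - 20910.125 = -18699.

-18699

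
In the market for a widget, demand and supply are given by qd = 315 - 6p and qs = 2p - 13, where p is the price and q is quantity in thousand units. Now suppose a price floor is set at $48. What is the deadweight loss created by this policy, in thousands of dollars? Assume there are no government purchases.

In a free market, 315 - 6p = 2p - 13 gives the equilibrium p* = 41, q* = 69.
Since 48 > 41, the floor is binding.
At p = 48: qd = 315 - 6·48 = 27 and qs = 2·48 - 13 = 83.
Quantity traded falls to 27. At q = 27 the demand price is (315 - 27)/6 = 48 and the supply price is (13 + 27)/2 = 20.
Deadweight loss = ½ · (48 - 20) · (69 - 27) = ½ · 28 · 42 = 588.

588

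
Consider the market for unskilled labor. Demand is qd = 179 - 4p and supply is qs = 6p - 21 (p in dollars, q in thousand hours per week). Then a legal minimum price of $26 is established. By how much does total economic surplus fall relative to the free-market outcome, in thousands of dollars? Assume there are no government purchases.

120

Setting quantity demanded equal to quantity supplied, 179 - 4p = 6p - 21, gives p* = 20 and q* = 99.
Since 26 > 20, the floor is binding.
At p = 26: qd = 179 - 4·26 = 75 and qs = 6·26 - 21 = 135.
Quantity traded falls to 75. At q = 75 the demand price is (179 - 75)/4 = 26 and the supply price is (21 + 75)/6 = 16.
Deadweight loss = ½ · (26 - 16) · (99 - 75) = ½ · 10 · 24 = 120.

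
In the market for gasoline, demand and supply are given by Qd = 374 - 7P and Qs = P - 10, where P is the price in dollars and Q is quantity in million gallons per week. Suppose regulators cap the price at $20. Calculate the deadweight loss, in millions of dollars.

Equilibrium: 374 - 7P = P - 10, so 384 = 8P and P* = 48, Q* = 38.
Because the ceiling (20) lies below the market-clearing price, it is binding.
At P = 20: Qd = 374 - 7·20 = 234 and Qs = 20 - 10 = 10.
Quantity traded falls to 10. At Q = 10 the demand price is (374 - 10)/7 = 52 and the supply price is 10 + 10 = 20.
Deadweight loss = ½ · (52 - 20) · (38 - 10) = ½ · 32 · 28 = 448.

448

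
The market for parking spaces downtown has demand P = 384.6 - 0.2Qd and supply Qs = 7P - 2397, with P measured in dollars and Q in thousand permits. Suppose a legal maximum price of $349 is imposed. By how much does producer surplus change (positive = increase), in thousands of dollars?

-929.5

Rearranging demand gives Qd = 1923 - 5P. Without the control the market clears where 1923 - 5P = 7P - 2397, i.e. P* = 360 and Q* = 123.
The ceiling of 349 is below the equilibrium price 360, so it binds.
At P = 349: Qd = 1923 - 5·349 = 178 and Qs = 7·349 - 2397 = 46.
Producer surplus without the control is ½ · (360 - 2397/7) · 123 = 15129/14.
With the ceiling, producers sell 46 units at 349, so PS = ½ · (349 - 2397/7) · 46 = 1058/7.
Change in producer surplus = 1058/7 - 15129/14 = -929.5.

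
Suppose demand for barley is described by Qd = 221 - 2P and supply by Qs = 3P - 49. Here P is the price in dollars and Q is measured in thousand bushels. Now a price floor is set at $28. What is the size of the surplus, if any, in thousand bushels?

In a free market, 221 - 2P = 3P - 49 gives the equilibrium P* = 54, Q* = 113.
The floor of 28 is below the equilibrium price 54, so it is not binding; the market clears at P* = 54, Q* = 113.
Since the control does not bind, there is no surplus.

0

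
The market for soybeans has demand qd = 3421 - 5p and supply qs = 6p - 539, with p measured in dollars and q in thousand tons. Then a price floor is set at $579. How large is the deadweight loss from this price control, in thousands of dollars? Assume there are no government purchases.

In a free market, 3421 - 5p = 6p - 539 gives the equilibrium p* = 360, q* = 1621.
Since 579 > 360, the floor is binding.
At p = 579: qd = 3421 - 5·579 = 526 and qs = 6·579 - 539 = 2935.
Quantity traded falls to 526. At q = 526 the demand price is (3421 - 526)/5 = 579 and the supply price is (539 + 526)/6 = 177.5.
Deadweight loss = ½ · (579 - 177.5) · (1621 - 526) = ½ · 401.5 · 1095 = 219821.25.

219821.25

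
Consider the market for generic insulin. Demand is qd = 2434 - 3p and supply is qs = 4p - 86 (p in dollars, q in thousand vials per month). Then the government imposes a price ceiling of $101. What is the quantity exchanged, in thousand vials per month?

In a free market, 2434 - 3p = 4p - 86 gives the equilibrium p* = 360, q* = 1354.
Because the ceiling (101) lies below the market-clearing price, it is binding.
At p = 101: qd = 2434 - 3·101 = 2131 and qs = 4·101 - 86 = 318.
The quantity actually transacted is the short side, supply: 318.

318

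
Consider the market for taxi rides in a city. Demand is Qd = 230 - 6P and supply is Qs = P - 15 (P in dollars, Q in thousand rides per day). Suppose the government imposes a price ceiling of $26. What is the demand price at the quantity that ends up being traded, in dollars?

36.5

Equilibrium: 230 - 6P = P - 15, so 245 = 7P and P* = 35, Q* = 20.
The ceiling of 26 is below the equilibrium price 35, so it binds.
At P = 26: Qd = 230 - 6·26 = 74 and Qs = 26 - 15 = 11.
Only 11 units reach the market. On the demand curve, the marginal buyer's willingness to pay at Q = 11 is (230 - 11)/6 = 36.5.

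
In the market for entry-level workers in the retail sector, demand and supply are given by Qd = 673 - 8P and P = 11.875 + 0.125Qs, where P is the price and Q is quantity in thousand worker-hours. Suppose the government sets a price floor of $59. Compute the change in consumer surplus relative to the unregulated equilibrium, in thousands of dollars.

-2695

Rearranging supply gives Qs = 8P - 95. Setting quantity demanded equal to quantity supplied, 673 - 8P = 8P - 95, gives P* = 48 and Q* = 289.
The floor of 59 is above the equilibrium price 48, so it binds.
At P = 59: Qd = 673 - 8·59 = 201 and Qs = 8·59 - 95 = 377.
Consumer surplus without the control is ½ · (84.125 - 48) · 289 = 5220.0625.
With the floor, consumers buy 201 units at 59, so CS = ½ · (84.125 - 59) · 201 = 2525.0625.
Change in consumer surplus = 2525.0625 - 5220.0625 = -2695.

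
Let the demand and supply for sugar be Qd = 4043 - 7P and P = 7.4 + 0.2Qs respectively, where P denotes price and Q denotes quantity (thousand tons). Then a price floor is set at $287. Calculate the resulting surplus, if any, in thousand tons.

Rearranging supply gives Qs = 5P - 37. Equilibrium: 4043 - 7P = 5P - 37, so 4080 = 12P and P* = 340, Q* = 1663.
The floor of 287 is below the equilibrium price 340, so it is not binding; the market clears at P* = 340, Q* = 1663.
Since the control does not bind, there is no surplus.

0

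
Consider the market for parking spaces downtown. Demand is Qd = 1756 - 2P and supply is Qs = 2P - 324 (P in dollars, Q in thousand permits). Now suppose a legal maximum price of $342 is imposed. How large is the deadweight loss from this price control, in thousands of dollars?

Equilibrium: 1756 - 2P = 2P - 324, so 2080 = 4P and P* = 520, Q* = 716.
The ceiling of 342 is below the equilibrium price 520, so it binds.
At P = 342: Qd = 1756 - 2·342 = 1072 and Qs = 2·342 - 324 = 360.
Quantity traded falls to 360. At Q = 360 the demand price is (1756 - 360)/2 = 698 and the supply price is (324 + 360)/2 = 342.
Deadweight loss = ½ · (698 - 342) · (716 - 360) = ½ · 356 · 356 = 63368.

63368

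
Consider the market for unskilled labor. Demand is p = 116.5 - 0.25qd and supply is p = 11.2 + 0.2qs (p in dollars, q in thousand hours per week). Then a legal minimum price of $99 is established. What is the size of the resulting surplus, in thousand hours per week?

Rearranging demand gives qd = 466 - 4p; rearranging supply gives qs = 5p - 56. Without the control the market clears where 466 - 4p = 5p - 56, i.e. p* = 58 and q* = 234.
Because the floor (99) lies above the market-clearing price, it is binding.
At p = 99: qd = 466 - 4·99 = 70 and qs = 5·99 - 56 = 439.
Surplus = qs - qd = 439 - 70 = 369.

369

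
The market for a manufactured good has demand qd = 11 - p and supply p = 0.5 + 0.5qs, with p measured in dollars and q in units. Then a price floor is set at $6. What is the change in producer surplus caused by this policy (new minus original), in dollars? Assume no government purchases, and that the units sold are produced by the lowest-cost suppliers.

Rearranging supply gives qs = 2p - 1. Setting quantity demanded equal to quantity supplied, 11 - p = 2p - 1, gives p* = 4 and q* = 7.
The floor of 6 is above the equilibrium price 4, so it binds.
At p = 6: qd = 11 - 6 = 5 and qs = 2·6 - 1 = 11.
Producer surplus without the control is ½ · (4 - 0.5) · 7 = 12.25.
With the floor, 5 units are sold at 6. The supply price at q = 5 is 3, so PS = ½ · [(6 - 0.5) + (6 - 3)] · 5 = 21.25.
Change in producer surplus = 21.25 - 12.25 = 9.

9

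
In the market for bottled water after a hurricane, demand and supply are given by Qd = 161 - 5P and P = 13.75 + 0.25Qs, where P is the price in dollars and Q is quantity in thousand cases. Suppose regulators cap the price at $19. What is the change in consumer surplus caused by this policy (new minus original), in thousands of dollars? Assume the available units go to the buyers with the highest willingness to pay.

Rearranging supply gives Qs = 4P - 55. Setting quantity demanded equal to quantity supplied, 161 - 5P = 4P - 55, gives P* = 24 and Q* = 41.
Since 19 < 24, the ceiling is binding.
At P = 19: Qd = 161 - 5·19 = 66 and Qs = 4·19 - 55 = 21.
Consumer surplus without the control is ½ · (32.2 - 24) · 41 = 168.1.
With the ceiling, 21 units are sold at 19 (assume they go to the highest-value buyers). The demand price at Q = 21 is 28, so CS = ½ · [(32.2 - 19) + (28 - 19)] · 21 = 233.1.
Change in consumer surplus = 233.1 - 168.1 = 65.

65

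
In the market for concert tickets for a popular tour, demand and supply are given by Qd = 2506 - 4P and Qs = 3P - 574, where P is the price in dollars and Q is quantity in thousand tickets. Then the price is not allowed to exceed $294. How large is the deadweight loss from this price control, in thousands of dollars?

In a free market, 2506 - 4P = 3P - 574 gives the equilibrium P* = 440, Q* = 746.
Because the ceiling (294) lies below the market-clearing price, it is binding.
At P = 294: Qd = 2506 - 4·294 = 1330 and Qs = 3·294 - 574 = 308.
Quantity traded falls to 308. At Q = 308 the demand price is (2506 - 308)/4 = 549.5 and the supply price is (574 + 308)/3 = 294.
Deadweight loss = ½ · (549.5 - 294) · (746 - 308) = ½ · 255.5 · 438 = 55954.5.

55954.5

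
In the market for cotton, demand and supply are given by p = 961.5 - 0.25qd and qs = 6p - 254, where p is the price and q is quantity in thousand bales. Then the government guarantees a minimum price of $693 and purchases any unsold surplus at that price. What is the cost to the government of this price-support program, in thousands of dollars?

1961190

Rearranging demand gives qd = 3846 - 4p. Equilibrium: 3846 - 4p = 6p - 254, so 4100 = 10p and p* = 410, q* = 2206.
Since 693 > 410, the floor is binding.
At p = 693: qd = 3846 - 4·693 = 1074 and qs = 6·693 - 254 = 3904.
Surplus = qs - qd = 2830.
Government expenditure = surplus × support price = 2830 × 693 = 1961190.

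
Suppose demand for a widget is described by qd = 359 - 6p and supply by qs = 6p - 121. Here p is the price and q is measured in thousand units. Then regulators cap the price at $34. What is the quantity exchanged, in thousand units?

Setting quantity demanded equal to quantity supplied, 359 - 6p = 6p - 121, gives p* = 40 and q* = 119.
Because the ceiling (34) lies below the market-clearing price, it is binding.
At p = 34: qd = 359 - 6·34 = 155 and qs = 6·34 - 121 = 83.
The quantity actually transacted is the short side, supply: 83.

83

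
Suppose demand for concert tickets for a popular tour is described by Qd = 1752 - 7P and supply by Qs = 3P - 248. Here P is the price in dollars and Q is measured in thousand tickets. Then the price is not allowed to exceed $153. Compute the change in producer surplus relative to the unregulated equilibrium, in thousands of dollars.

-13230.5

Without the control the market clears where 1752 - 7P = 3P - 248, i.e. P* = 200 and Q* = 352.
The ceiling of 153 is below the equilibrium price 200, so it binds.
At P = 153: Qd = 1752 - 7·153 = 681 and Qs = 3·153 - 248 = 211.
Producer surplus without the control is ½ · (200 - 248/3) · 352 = 61952/3.
With the ceiling, producers sell 211 units at 153, so PS = ½ · (153 - 248/3) · 211 = 44521/6.
Change in producer surplus = 44521/6 - 61952/3 = -13230.5.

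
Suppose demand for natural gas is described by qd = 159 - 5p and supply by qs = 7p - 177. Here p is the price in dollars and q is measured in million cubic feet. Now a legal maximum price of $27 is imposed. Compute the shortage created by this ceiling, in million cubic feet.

12

Equilibrium: 159 - 5p = 7p - 177, so 336 = 12p and p* = 28, q* = 19.
Because the ceiling (27) lies below the market-clearing price, it is binding.
At p = 27: qd = 159 - 5·27 = 24 and qs = 7·27 - 177 = 12.
Shortage = qd - qs = 24 - 12 = 12.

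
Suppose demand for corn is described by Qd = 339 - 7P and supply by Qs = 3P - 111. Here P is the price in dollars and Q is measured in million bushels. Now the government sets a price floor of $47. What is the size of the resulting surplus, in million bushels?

Setting quantity demanded equal to quantity supplied, 339 - 7P = 3P - 111, gives P* = 45 and Q* = 24.
The floor of 47 is above the equilibrium price 45, so it binds.
At P = 47: Qd = 339 - 7·47 = 10 and Qs = 3·47 - 111 = 30.
Surplus = Qs - Qd = 30 - 10 = 20.

20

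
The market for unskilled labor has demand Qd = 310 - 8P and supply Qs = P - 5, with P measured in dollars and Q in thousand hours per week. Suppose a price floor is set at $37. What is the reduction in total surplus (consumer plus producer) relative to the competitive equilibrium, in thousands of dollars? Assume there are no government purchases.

144

In a free market, 310 - 8P = P - 5 gives the equilibrium P* = 35, Q* = 30.
The floor of 37 is above the equilibrium price 35, so it binds.
At P = 37: Qd = 310 - 8·37 = 14 and Qs = 37 - 5 = 32.
Quantity traded falls to 14. At Q = 14 the demand price is (310 - 14)/8 = 37 and the supply price is 5 + 14 = 19.
Deadweight loss = ½ · (37 - 19) · (30 - 14) = ½ · 18 · 16 = 144.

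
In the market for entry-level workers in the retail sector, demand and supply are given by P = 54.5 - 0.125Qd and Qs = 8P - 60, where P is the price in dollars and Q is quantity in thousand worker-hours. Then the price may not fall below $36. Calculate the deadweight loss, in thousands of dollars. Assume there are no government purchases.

Rearranging demand gives Qd = 436 - 8P. Setting quantity demanded equal to quantity supplied, 436 - 8P = 8P - 60, gives P* = 31 and Q* = 188.
Because the floor (36) lies above the market-clearing price, it is binding.
At P = 36: Qd = 436 - 8·36 = 148 and Qs = 8·36 - 60 = 228.
Quantity traded falls to 148. At Q = 148 the demand price is (436 - 148)/8 = 36 and the supply price is (60 + 148)/8 = 26.
Deadweight loss = ½ · (36 - 26) · (188 - 148) = ½ · 10 · 40 = 200.

200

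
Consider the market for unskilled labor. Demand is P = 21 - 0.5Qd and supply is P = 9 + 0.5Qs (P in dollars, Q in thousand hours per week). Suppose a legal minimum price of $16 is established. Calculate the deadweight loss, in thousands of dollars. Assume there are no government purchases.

Rearranging demand gives Qd = 42 - 2P; rearranging supply gives Qs = 2P - 18. Without the control the market clears where 42 - 2P = 2P - 18, i.e. P* = 15 and Q* = 12.
Because the floor (16) lies above the market-clearing price, it is binding.
At P = 16: Qd = 42 - 2·16 = 10 and Qs = 2·16 - 18 = 14.
Quantity traded falls to 10. At Q = 10 the demand price is (42 - 10)/2 = 16 and the supply price is (18 + 10)/2 = 14.
Deadweight loss = ½ · (16 - 14) · (12 - 10) = ½ · 2 · 2 = 2.

2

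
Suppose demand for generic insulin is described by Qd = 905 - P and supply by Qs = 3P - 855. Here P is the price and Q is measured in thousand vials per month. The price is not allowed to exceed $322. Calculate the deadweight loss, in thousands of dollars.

83544

Without the control the market clears where 905 - P = 3P - 855, i.e. P* = 440 and Q* = 465.
Since 322 < 440, the ceiling is binding.
At P = 322: Qd = 905 - 322 = 583 and Qs = 3·322 - 855 = 111.
Quantity traded falls to 111. At Q = 111 the demand price is 905 - 111 = 794 and the supply price is (855 + 111)/3 = 322.
Deadweight loss = ½ · (794 - 322) · (465 - 111) = ½ · 472 · 354 = 83544.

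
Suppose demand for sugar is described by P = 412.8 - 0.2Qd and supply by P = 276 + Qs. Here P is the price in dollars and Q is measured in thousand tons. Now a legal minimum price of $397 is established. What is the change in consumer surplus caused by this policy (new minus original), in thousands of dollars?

-675.5

Rearranging demand gives Qd = 2064 - 5P; rearranging supply gives Qs = P - 276. Equilibrium: 2064 - 5P = P - 276, so 2340 = 6P and P* = 390, Q* = 114.
Since 397 > 390, the floor is binding.
At P = 397: Qd = 2064 - 5·397 = 79 and Qs = 397 - 276 = 121.
Consumer surplus without the control is ½ · (412.8 - 390) · 114 = 1299.6.
With the floor, consumers buy 79 units at 397, so CS = ½ · (412.8 - 397) · 79 = 624.1.
Change in consumer surplus = 624.1 - 1299.6 = -675.5.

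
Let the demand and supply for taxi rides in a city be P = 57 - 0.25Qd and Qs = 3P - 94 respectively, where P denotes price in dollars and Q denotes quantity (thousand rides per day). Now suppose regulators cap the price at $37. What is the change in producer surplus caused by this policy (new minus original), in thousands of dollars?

-274.5

Rearranging demand gives Qd = 228 - 4P. Without the control the market clears where 228 - 4P = 3P - 94, i.e. P* = 46 and Q* = 44.
Because the ceiling (37) lies below the market-clearing price, it is binding.
At P = 37: Qd = 228 - 4·37 = 80 and Qs = 3·37 - 94 = 17.
Producer surplus without the control is ½ · (46 - 94/3) · 44 = 968/3.
With the ceiling, producers sell 17 units at 37, so PS = ½ · (37 - 94/3) · 17 = 289/6.
Change in producer surplus = 289/6 - 968/3 = -274.5.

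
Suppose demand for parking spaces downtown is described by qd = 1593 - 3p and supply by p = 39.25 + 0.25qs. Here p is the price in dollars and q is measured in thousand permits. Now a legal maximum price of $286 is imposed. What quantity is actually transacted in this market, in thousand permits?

843

Rearranging supply gives qs = 4p - 157. In a free market, 1593 - 3p = 4p - 157 gives the equilibrium p* = 250, q* = 843.
Since 286 is above p* = 250, the ceiling does not bind and the free-market outcome prevails.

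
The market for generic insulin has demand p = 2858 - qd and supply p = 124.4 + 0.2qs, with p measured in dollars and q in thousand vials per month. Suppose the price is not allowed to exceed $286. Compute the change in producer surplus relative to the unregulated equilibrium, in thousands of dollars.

Rearranging demand gives qd = 2858 - p; rearranging supply gives qs = 5p - 622. Without the control the market clears where 2858 - p = 5p - 622, i.e. p* = 580 and q* = 2278.
The ceiling of 286 is below the equilibrium price 580, so it binds.
At p = 286: qd = 2858 - 286 = 2572 and qs = 5·286 - 622 = 808.
Producer surplus without the control is ½ · (580 - 124.4) · 2278 = 518928.4.
With the ceiling, producers sell 808 units at 286, so PS = ½ · (286 - 124.4) · 808 = 65286.4.
Change in producer surplus = 65286.4 - 518928.4 = -453642.

-453642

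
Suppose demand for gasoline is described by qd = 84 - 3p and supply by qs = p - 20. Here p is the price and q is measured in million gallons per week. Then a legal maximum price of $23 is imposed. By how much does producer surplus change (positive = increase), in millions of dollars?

Equilibrium: 84 - 3p = p - 20, so 104 = 4p and p* = 26, q* = 6.
The ceiling of 23 is below the equilibrium price 26, so it binds.
At p = 23: qd = 84 - 3·23 = 15 and qs = 23 - 20 = 3.
Producer surplus without the control is ½ · (26 - 20) · 6 = 18.
With the ceiling, producers sell 3 units at 23, so PS = ½ · (23 - 20) · 3 = 4.5.
Change in producer surplus = 4.5 - 18 = -13.5.

-13.5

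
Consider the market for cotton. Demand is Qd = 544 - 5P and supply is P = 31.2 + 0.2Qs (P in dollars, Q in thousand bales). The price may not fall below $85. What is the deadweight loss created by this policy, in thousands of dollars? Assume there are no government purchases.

Rearranging supply gives Qs = 5P - 156. Setting quantity demanded equal to quantity supplied, 544 - 5P = 5P - 156, gives P* = 70 and Q* = 194.
Since 85 > 70, the floor is binding.
At P = 85: Qd = 544 - 5·85 = 119 and Qs = 5·85 - 156 = 269.
Quantity traded falls to 119. At Q = 119 the demand price is (544 - 119)/5 = 85 and the supply price is (156 + 119)/5 = 55.
Deadweight loss = ½ · (85 - 55) · (194 - 119) = ½ · 30 · 75 = 1125.

1125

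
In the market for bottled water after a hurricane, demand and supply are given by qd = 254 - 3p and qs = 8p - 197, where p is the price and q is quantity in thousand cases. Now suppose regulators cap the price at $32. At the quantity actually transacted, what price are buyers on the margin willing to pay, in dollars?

In a free market, 254 - 3p = 8p - 197 gives the equilibrium p* = 41, q* = 131.
Because the ceiling (32) lies below the market-clearing price, it is binding.
At p = 32: qd = 254 - 3·32 = 158 and qs = 8·32 - 197 = 59.
Only 59 units reach the market. On the demand curve, the marginal buyer's willingness to pay at q = 59 is (254 - 59)/3 = 65.

65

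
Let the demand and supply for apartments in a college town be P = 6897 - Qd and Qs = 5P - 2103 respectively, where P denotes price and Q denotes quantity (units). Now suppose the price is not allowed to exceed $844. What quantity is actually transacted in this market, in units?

2117

Rearranging demand gives Qd = 6897 - P. Without the control the market clears where 6897 - P = 5P - 2103, i.e. P* = 1500 and Q* = 5397.
Because the ceiling (844) lies below the market-clearing price, it is binding.
At P = 844: Qd = 6897 - 844 = 6053 and Qs = 5·844 - 2103 = 2117.
The quantity actually transacted is the short side, supply: 2117.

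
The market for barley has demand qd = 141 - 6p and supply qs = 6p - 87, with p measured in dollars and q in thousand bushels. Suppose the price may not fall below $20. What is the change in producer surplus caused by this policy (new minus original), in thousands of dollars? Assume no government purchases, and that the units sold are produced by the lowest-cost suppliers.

Setting quantity demanded equal to quantity supplied, 141 - 6p = 6p - 87, gives p* = 19 and q* = 27.
Because the floor (20) lies above the market-clearing price, it is binding.
At p = 20: qd = 141 - 6·20 = 21 and qs = 6·20 - 87 = 33.
Producer surplus without the control is ½ · (19 - 14.5) · 27 = 60.75.
With the floor, 21 units are sold at 20. The supply price at q = 21 is 18, so PS = ½ · [(20 - 14.5) + (20 - 18)] · 21 = 78.75.
Change in producer surplus = 78.75 - 60.75 = 18.

18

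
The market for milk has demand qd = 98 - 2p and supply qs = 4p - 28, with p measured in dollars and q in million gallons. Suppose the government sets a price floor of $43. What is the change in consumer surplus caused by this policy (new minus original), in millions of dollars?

-748

Without the control the market clears where 98 - 2p = 4p - 28, i.e. p* = 21 and q* = 56.
The floor of 43 is above the equilibrium price 21, so it binds.
At p = 43: qd = 98 - 2·43 = 12 and qs = 4·43 - 28 = 144.
Consumer surplus without the control is ½ · (49 - 21) · 56 = 784.
With the floor, consumers buy 12 units at 43, so CS = ½ · (49 - 43) · 12 = 36.
Change in consumer surplus = 36 - 784 = -748.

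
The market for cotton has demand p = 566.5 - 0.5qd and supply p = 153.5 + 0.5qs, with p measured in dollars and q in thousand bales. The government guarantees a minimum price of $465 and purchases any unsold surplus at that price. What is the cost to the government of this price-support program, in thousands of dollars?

Rearranging demand gives qd = 1133 - 2p; rearranging supply gives qs = 2p - 307. Without the control the market clears where 1133 - 2p = 2p - 307, i.e. p* = 360 and q* = 413.
The floor of 465 is above the equilibrium price 360, so it binds.
At p = 465: qd = 1133 - 2·465 = 203 and qs = 2·465 - 307 = 623.
Surplus = qs - qd = 420.
Government expenditure = surplus × support price = 420 × 465 = 195300.

195300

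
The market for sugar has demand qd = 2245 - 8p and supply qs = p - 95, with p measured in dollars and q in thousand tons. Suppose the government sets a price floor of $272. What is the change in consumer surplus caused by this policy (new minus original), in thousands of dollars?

-1404

Setting quantity demanded equal to quantity supplied, 2245 - 8p = p - 95, gives p* = 260 and q* = 165.
Since 272 > 260, the floor is binding.
At p = 272: qd = 2245 - 8·272 = 69 and qs = 272 - 95 = 177.
Consumer surplus without the control is ½ · (280.625 - 260) · 165 = 1701.5625.
With the floor, consumers buy 69 units at 272, so CS = ½ · (280.625 - 272) · 69 = 297.5625.
Change in consumer surplus = 297.5625 - 1701.5625 = -1404.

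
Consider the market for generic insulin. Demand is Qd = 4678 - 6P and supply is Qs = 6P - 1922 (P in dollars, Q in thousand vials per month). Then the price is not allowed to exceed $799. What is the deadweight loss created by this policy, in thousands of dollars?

0

Setting quantity demanded equal to quantity supplied, 4678 - 6P = 6P - 1922, gives P* = 550 and Q* = 1378.
Since 799 is above P* = 550, the ceiling does not bind and the free-market outcome prevails.
Since the control does not bind, no trades are prevented and deadweight loss is zero.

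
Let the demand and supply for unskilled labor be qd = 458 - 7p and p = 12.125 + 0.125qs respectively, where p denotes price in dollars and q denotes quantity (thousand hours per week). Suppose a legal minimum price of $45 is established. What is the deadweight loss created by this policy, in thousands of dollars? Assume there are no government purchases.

Rearranging supply gives qs = 8p - 97. In a free market, 458 - 7p = 8p - 97 gives the equilibrium p* = 37, q* = 199.
Since 45 > 37, the floor is binding.
At p = 45: qd = 458 - 7·45 = 143 and qs = 8·45 - 97 = 263.
Quantity traded falls to 143. At q = 143 the demand price is (458 - 143)/7 = 45 and the supply price is (97 + 143)/8 = 30.
Deadweight loss = ½ · (45 - 30) · (199 - 143) = ½ · 15 · 56 = 420.

420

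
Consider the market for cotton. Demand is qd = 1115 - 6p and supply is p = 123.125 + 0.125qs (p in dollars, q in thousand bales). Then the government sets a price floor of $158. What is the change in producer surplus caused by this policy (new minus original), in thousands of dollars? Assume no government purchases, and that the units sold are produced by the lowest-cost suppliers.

1192

Rearranging supply gives qs = 8p - 985. Without the control the market clears where 1115 - 6p = 8p - 985, i.e. p* = 150 and q* = 215.
The floor of 158 is above the equilibrium price 150, so it binds.
At p = 158: qd = 1115 - 6·158 = 167 and qs = 8·158 - 985 = 279.
Producer surplus without the control is ½ · (150 - 123.125) · 215 = 2889.0625.
With the floor, 167 units are sold at 158. The supply price at q = 167 is 144, so PS = ½ · [(158 - 123.125) + (158 - 144)] · 167 = 4081.0625.
Change in producer surplus = 4081.0625 - 2889.0625 = 1192.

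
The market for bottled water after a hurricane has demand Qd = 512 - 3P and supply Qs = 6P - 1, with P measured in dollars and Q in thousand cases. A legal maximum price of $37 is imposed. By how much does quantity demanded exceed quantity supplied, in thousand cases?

180

Setting quantity demanded equal to quantity supplied, 512 - 3P = 6P - 1, gives P* = 57 and Q* = 341.
The ceiling of 37 is below the equilibrium price 57, so it binds.
At P = 37: Qd = 512 - 3·37 = 401 and Qs = 6·37 - 1 = 221.
Shortage = Qd - Qs = 401 - 221 = 180.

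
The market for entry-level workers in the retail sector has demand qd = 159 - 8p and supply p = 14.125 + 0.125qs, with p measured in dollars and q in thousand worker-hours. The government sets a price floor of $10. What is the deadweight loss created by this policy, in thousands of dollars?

Rearranging supply gives qs = 8p - 113. Setting quantity demanded equal to quantity supplied, 159 - 8p = 8p - 113, gives p* = 17 and q* = 23.
Since 10 is below p* = 17, the floor does not bind and the free-market outcome prevails.
Since the control does not bind, no trades are prevented and deadweight loss is zero.

0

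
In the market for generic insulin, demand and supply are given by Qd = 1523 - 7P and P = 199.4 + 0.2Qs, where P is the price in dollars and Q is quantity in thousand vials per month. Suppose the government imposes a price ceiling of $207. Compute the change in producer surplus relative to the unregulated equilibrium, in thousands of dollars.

Rearranging supply gives Qs = 5P - 997. Setting quantity demanded equal to quantity supplied, 1523 - 7P = 5P - 997, gives P* = 210 and Q* = 53.
The ceiling of 207 is below the equilibrium price 210, so it binds.
At P = 207: Qd = 1523 - 7·207 = 74 and Qs = 5·207 - 997 = 38.
Producer surplus without the control is ½ · (210 - 199.4) · 53 = 280.9.
With the ceiling, producers sell 38 units at 207, so PS = ½ · (207 - 199.4) · 38 = 144.4.
Change in producer surplus = 144.4 - 280.9 = -136.5.

-136.5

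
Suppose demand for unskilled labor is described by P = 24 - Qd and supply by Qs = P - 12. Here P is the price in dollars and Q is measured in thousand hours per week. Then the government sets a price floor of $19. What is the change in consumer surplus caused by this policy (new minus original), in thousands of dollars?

Rearranging demand gives Qd = 24 - P. Setting quantity demanded equal to quantity supplied, 24 - P = P - 12, gives P* = 18 and Q* = 6.
Since 19 > 18, the floor is binding.
At P = 19: Qd = 24 - 19 = 5 and Qs = 19 - 12 = 7.
Consumer surplus without the control is ½ · (24 - 18) · 6 = 18.
With the floor, consumers buy 5 units at 19, so CS = ½ · (24 - 19) · 5 = 12.5.
Change in consumer surplus = 12.5 - 18 = -5.5.

-5.5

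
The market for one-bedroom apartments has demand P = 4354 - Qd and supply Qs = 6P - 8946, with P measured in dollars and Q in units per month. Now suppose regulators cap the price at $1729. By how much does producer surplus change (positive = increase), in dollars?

-331911

Rearranging demand gives Qd = 4354 - P. Without the control the market clears where 4354 - P = 6P - 8946, i.e. P* = 1900 and Q* = 2454.
Because the ceiling (1729) lies below the market-clearing price, it is binding.
At P = 1729: Qd = 4354 - 1729 = 2625 and Qs = 6·1729 - 8946 = 1428.
Producer surplus without the control is ½ · (1900 - 1491) · 2454 = 501843.
With the ceiling, producers sell 1428 units at 1729, so PS = ½ · (1729 - 1491) · 1428 = 169932.
Change in producer surplus = 169932 - 501843 = -331911.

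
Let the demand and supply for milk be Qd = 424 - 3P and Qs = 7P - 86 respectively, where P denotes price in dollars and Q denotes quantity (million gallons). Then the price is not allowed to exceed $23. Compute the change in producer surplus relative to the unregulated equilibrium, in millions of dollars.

Equilibrium: 424 - 3P = 7P - 86, so 510 = 10P and P* = 51, Q* = 271.
Because the ceiling (23) lies below the market-clearing price, it is binding.
At P = 23: Qd = 424 - 3·23 = 355 and Qs = 7·23 - 86 = 75.
Producer surplus without the control is ½ · (51 - 86/7) · 271 = 73441/14.
With the ceiling, producers sell 75 units at 23, so PS = ½ · (23 - 86/7) · 75 = 5625/14.
Change in producer surplus = 5625/14 - 73441/14 = -4844.

-4844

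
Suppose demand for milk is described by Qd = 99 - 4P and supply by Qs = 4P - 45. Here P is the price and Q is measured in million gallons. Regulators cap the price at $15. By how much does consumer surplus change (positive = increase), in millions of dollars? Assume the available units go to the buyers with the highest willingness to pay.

Setting quantity demanded equal to quantity supplied, 99 - 4P = 4P - 45, gives P* = 18 and Q* = 27.
Because the ceiling (15) lies below the market-clearing price, it is binding.
At P = 15: Qd = 99 - 4·15 = 39 and Qs = 4·15 - 45 = 15.
Consumer surplus without the control is ½ · (24.75 - 18) · 27 = 91.125.
With the ceiling, 15 units are sold at 15 (assume they go to the highest-value buyers). The demand price at Q = 15 is 21, so CS = ½ · [(24.75 - 15) + (21 - 15)] · 15 = 118.125.
Change in consumer surplus = 118.125 - 91.125 = 27.

27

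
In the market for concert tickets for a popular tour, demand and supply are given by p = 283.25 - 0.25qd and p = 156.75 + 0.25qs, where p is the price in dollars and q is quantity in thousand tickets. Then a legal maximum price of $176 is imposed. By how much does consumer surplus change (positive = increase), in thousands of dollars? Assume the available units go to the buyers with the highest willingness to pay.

-484

Rearranging demand gives qd = 1133 - 4p; rearranging supply gives qs = 4p - 627. In a free market, 1133 - 4p = 4p - 627 gives the equilibrium p* = 220, q* = 253.
Because the ceiling (176) lies below the market-clearing price, it is binding.
At p = 176: qd = 1133 - 4·176 = 429 and qs = 4·176 - 627 = 77.
Consumer surplus without the control is ½ · (283.25 - 220) · 253 = 8001.125.
With the ceiling, 77 units are sold at 176 (assume they go to the highest-value buyers). The demand price at q = 77 is 264, so CS = ½ · [(283.25 - 176) + (264 - 176)] · 77 = 7517.125.
Change in consumer surplus = 7517.125 - 8001.125 = -484.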